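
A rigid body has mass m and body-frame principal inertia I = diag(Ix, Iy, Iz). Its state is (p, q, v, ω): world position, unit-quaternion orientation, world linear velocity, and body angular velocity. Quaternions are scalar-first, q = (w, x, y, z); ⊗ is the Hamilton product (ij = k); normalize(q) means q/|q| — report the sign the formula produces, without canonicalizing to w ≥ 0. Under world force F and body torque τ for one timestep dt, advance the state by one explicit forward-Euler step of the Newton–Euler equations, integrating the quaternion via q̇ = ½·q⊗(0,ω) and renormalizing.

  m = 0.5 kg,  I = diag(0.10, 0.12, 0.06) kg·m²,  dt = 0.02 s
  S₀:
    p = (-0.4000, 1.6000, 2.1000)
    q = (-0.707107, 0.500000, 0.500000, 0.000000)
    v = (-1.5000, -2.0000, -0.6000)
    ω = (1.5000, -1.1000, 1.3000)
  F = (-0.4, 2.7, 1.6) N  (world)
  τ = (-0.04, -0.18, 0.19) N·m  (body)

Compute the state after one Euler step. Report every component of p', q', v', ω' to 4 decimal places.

(τ − ω×Iω)/I = (-1.2580, -2.1500, 3.7167)
ω' = ω + α·dt = (1.4748, -1.1430, 1.3743)
q⊗(0,ω) = (-0.2000000, -0.4106605, 0.1278177, -2.2192391)
q + ½dt·q⊗(0,ω), renormalized = (-0.7089, 0.4958, 0.5011, -0.0222)
p' = p + v·dt = (-0.4300, 1.5600, 2.0880)
v + (F/m)dt = (-1.5160, -1.8920, -0.5360)

p' = (-0.4300, 1.5600, 2.0880)
q' = (-0.7089, 0.4958, 0.5011, -0.0222)
v' = (-1.5160, -1.8920, -0.5360)
ω' = (1.4748, -1.1430, 1.3743)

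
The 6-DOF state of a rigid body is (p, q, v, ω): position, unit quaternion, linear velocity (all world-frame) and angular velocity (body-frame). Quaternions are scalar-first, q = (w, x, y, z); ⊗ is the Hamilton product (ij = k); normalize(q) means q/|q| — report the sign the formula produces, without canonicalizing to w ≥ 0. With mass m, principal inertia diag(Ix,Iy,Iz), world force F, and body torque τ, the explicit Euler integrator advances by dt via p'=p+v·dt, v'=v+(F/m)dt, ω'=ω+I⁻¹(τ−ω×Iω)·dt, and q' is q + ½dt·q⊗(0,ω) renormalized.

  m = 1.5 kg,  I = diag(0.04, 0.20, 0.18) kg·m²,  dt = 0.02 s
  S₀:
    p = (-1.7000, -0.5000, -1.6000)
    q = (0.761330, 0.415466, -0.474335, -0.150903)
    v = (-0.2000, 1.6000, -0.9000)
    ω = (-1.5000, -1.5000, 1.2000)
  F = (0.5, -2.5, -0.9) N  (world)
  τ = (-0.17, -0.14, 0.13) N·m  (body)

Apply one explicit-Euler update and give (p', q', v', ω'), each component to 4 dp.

p' = (-1.7040, -0.4680, -1.6180)
q' = (0.7620, 0.3960, -0.4883, -0.1551)
v' = (-0.1933, 1.5667, -0.9120)
ω' = (-1.6030, -1.5392, 1.1744)

α = I⁻¹(τ − ω×Iω) = (-5.1500, -1.9600, -1.2778)
ω' = ω + α·dt = (-1.6030, -1.5392, 1.1744)
q⊗(0,ω) = (0.0927801, -1.9375515, -1.4141997, -0.4211055)
q + ½dt·q⊗(0,ω), renormalized = (0.7620, 0.3960, -0.4883, -0.1551)
p + v·dt = (-1.7040, -0.4680, -1.6180)
v + (F/m)dt = (-0.1933, 1.5667, -0.9120)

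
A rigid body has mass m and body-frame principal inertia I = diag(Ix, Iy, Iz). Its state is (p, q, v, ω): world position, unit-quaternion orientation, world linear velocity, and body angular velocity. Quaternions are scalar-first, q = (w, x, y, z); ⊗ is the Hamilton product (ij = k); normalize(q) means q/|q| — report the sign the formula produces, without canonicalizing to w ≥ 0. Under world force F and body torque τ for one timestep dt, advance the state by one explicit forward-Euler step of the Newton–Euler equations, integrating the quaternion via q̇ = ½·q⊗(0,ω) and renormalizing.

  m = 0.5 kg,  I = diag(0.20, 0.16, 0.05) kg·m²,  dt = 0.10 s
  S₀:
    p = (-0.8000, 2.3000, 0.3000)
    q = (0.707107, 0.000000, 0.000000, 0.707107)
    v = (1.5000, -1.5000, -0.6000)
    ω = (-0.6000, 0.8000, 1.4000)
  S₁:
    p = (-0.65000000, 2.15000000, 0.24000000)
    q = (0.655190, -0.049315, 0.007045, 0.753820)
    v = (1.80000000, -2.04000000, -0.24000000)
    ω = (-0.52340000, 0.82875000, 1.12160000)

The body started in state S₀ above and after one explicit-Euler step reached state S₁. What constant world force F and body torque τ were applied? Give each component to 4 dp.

v₁ − v₀ = (0.30000000, -0.54000000, 0.36000000)
F = m·Δv/dt = (1.5000, -2.7000, 1.8000)
rate change Δω = (0.07660000, 0.02875000, -0.27840000)
precession coupling = (-0.1232, -0.1260, 0.0192)
applied torque τ = (0.0300, -0.0800, -0.1200)

F = (1.5000, -2.7000, 1.8000)
τ = (0.0300, -0.0800, -0.1200)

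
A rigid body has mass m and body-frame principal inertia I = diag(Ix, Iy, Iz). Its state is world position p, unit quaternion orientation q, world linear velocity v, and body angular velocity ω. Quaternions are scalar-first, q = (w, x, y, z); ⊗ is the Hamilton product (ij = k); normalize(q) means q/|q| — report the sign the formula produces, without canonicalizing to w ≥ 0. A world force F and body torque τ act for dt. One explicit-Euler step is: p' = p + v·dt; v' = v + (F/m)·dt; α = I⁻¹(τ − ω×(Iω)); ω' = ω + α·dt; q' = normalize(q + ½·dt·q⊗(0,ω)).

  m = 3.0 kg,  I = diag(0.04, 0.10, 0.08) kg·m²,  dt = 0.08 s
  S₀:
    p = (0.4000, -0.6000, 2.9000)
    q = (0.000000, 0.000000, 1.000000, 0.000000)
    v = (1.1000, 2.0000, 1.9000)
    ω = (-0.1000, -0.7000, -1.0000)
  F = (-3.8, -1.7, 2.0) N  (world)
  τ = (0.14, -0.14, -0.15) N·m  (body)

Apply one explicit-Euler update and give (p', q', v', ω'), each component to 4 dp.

p' = (0.4880, -0.4400, 3.0520)
q' = (0.0280, -0.0400, 0.9988, 0.0040)
v' = (0.9987, 1.9547, 1.9533)
ω' = (0.2080, -0.8088, -1.1542)

precession coupling ω×(Iω) = (-0.0140, -0.0040, 0.0042)
α = I⁻¹(τ − ω×Iω) = (3.8500, -1.3600, -1.9275)
new body rate ω' = (0.2080, -0.8088, -1.1542)
q⊗(0,ω) = (0.7000000, -1.0000000, 0.0000000, 0.1000000)
q + ½dt·q⊗(0,ω), renormalized = (0.0280, -0.0400, 0.9988, 0.0040)
new position p' = (0.4880, -0.4400, 3.0520)
v' = v + a·dt = (0.9987, 1.9547, 1.9533)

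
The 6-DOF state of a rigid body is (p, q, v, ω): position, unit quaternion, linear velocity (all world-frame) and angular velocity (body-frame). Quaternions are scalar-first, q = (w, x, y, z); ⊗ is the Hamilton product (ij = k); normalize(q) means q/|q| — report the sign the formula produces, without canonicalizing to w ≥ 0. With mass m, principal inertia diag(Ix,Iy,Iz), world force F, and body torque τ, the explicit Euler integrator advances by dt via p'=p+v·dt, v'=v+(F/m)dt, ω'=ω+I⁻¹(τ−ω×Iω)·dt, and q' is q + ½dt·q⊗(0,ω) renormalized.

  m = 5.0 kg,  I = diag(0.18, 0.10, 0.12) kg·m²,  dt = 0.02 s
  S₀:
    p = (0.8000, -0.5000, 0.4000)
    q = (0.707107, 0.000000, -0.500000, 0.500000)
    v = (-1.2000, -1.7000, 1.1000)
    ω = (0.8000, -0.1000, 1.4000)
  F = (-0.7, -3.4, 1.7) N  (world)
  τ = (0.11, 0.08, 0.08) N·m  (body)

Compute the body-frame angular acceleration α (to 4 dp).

α = (0.6267, 0.1280, 0.6133)

gyro term ω×Iω = (-0.0028, 0.0672, 0.0064)
(τ − ω×Iω)/I = (0.6267, 0.1280, 0.6133)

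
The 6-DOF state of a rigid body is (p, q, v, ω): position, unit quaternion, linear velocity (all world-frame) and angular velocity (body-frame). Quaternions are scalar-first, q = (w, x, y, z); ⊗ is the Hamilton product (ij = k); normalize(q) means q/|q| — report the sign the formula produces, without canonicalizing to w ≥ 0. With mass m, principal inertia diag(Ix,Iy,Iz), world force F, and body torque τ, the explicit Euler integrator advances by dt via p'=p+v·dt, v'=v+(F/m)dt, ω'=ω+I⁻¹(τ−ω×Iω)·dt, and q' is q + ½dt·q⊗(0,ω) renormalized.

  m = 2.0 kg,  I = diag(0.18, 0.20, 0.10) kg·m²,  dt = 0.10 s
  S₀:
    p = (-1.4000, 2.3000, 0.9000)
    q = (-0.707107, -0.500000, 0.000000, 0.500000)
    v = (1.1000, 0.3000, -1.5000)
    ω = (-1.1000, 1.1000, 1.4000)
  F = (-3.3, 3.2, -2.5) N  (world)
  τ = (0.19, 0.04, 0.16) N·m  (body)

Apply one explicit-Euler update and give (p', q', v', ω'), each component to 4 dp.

p' = (-1.2900, 2.3300, 0.7500)
q' = (-0.7654, -0.4860, -0.0312, 0.4207)
v' = (0.9350, 0.4600, -1.6250)
ω' = (-0.9089, 1.1816, 1.5842)

linear accel F/m = (-1.6500, 1.6000, -1.2500)
new position p' = (-1.2900, 2.3300, 0.7500)
new velocity v' = (0.9350, 0.4600, -1.6250)
precession coupling ω×(Iω) = (-0.1540, -0.1232, -0.0242)
angular accel α = (1.9111, 0.8160, 1.8420)
ω' = ω + α·dt = (-0.9089, 1.1816, 1.5842)
q⊗(0,ω) = (-1.2500000, 0.2278177, -0.6278177, -1.5399498)
q' = normalize(q + ½dt·q⊗(0,ω)) = (-0.7654, -0.4860, -0.0312, 0.4207)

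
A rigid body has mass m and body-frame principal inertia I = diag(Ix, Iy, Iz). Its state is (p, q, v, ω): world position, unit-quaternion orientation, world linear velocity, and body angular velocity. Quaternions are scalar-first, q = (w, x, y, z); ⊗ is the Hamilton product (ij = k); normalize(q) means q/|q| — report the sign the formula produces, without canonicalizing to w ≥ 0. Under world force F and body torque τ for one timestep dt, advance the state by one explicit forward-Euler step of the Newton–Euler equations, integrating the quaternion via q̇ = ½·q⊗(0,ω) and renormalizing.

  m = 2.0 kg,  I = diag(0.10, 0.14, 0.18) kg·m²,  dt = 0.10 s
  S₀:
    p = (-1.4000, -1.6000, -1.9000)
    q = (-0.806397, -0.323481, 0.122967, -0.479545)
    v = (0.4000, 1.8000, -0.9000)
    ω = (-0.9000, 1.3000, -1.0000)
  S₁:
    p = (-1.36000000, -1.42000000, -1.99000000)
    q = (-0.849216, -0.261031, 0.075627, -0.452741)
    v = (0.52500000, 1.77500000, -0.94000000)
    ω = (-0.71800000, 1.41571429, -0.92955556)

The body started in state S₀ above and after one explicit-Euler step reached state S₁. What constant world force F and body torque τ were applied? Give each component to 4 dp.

rate change Δω = (0.18200000, 0.11571429, 0.07044444)
applied torque τ = (0.1300, 0.0900, 0.0800)
Δv = v₁−v₀ = (0.12500000, -0.02500000, -0.04000000)
applied force F = (2.5000, -0.5000, -0.8000)

F = (2.5000, -0.5000, -0.8000)
τ = (0.1300, 0.0900, 0.0800)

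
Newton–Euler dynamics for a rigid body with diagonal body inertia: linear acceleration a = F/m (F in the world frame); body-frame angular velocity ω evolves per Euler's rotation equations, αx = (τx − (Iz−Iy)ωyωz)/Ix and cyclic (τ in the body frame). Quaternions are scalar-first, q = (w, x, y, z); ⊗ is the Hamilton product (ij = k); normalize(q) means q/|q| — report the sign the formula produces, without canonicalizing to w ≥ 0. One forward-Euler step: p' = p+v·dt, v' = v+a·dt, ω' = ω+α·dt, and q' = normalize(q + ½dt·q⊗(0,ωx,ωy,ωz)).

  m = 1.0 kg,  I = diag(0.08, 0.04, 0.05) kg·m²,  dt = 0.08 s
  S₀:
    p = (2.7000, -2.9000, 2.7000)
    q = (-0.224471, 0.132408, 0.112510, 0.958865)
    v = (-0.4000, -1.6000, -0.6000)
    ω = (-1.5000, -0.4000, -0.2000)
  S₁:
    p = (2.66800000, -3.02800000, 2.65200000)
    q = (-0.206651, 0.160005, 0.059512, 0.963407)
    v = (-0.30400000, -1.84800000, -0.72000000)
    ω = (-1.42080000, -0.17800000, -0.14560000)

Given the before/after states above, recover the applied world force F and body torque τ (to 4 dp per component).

rate change Δω = (0.07920000, 0.22200000, 0.05440000)
precession coupling = (0.0008, 0.0090, -0.0240)
I·α + gyro = (0.0800, 0.1200, 0.0100)
Δv = v₁−v₀ = (0.09600000, -0.24800000, -0.12000000)
applied force F = (1.2000, -3.1000, -1.5000)

F = (1.2000, -3.1000, -1.5000)
τ = (0.0800, 0.1200, 0.0100)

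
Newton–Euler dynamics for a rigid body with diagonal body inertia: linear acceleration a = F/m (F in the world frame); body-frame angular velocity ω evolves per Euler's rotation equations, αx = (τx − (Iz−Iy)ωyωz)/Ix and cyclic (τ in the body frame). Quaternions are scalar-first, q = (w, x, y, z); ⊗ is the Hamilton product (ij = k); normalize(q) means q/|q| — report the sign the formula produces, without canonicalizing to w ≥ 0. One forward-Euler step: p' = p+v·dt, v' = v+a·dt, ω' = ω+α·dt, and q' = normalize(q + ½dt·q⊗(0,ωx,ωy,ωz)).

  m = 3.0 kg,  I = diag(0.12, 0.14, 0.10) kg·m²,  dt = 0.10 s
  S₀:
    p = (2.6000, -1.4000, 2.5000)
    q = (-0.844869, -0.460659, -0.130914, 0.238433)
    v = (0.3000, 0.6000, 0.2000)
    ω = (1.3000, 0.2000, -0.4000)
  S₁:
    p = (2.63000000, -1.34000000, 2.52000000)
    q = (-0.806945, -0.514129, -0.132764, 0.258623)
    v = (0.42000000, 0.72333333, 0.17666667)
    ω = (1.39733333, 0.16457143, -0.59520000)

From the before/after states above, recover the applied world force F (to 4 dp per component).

F = (3.6000, 3.7000, -0.7000)

v₁ − v₀ = (0.12000000, 0.12333333, -0.02333333)
applied force F = (3.6000, 3.7000, -0.7000)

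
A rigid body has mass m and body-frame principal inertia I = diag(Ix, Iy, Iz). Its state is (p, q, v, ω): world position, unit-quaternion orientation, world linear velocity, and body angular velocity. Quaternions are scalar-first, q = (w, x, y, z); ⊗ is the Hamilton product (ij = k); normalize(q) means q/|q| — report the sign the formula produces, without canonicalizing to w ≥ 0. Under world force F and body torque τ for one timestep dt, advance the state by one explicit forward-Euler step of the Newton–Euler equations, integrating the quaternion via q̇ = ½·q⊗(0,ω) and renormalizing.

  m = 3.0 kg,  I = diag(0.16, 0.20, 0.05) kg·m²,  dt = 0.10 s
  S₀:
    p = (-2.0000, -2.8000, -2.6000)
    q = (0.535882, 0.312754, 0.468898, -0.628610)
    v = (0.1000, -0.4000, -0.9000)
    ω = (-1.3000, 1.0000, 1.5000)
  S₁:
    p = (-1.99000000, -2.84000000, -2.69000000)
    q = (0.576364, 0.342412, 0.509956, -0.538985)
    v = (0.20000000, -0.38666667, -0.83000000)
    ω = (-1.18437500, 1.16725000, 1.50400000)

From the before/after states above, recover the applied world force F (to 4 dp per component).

F = (3.0000, 0.4000, 2.1000)

velocity change Δv = (0.10000000, 0.01333333, 0.07000000)
F = m·Δv/dt = (3.0000, 0.4000, 2.1000)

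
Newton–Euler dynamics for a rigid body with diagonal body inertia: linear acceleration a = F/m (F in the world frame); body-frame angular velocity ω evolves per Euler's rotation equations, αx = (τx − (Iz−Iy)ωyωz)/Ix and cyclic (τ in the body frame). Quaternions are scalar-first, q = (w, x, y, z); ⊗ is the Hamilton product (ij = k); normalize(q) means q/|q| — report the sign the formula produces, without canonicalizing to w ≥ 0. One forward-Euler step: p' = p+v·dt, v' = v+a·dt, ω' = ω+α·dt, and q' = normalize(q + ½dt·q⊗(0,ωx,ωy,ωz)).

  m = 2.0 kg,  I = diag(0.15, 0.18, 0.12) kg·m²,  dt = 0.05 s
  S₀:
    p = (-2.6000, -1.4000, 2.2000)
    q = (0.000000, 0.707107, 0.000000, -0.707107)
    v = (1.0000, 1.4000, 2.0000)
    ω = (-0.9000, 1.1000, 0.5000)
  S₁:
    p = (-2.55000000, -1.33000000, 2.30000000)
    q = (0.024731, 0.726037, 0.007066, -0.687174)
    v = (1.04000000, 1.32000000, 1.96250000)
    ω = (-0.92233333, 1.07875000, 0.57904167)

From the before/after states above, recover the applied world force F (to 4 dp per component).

Δv = v₁−v₀ = (0.04000000, -0.08000000, -0.03750000)
m·(v₁−v₀)/dt = (1.6000, -3.2000, -1.5000)

F = (1.6000, -3.2000, -1.5000)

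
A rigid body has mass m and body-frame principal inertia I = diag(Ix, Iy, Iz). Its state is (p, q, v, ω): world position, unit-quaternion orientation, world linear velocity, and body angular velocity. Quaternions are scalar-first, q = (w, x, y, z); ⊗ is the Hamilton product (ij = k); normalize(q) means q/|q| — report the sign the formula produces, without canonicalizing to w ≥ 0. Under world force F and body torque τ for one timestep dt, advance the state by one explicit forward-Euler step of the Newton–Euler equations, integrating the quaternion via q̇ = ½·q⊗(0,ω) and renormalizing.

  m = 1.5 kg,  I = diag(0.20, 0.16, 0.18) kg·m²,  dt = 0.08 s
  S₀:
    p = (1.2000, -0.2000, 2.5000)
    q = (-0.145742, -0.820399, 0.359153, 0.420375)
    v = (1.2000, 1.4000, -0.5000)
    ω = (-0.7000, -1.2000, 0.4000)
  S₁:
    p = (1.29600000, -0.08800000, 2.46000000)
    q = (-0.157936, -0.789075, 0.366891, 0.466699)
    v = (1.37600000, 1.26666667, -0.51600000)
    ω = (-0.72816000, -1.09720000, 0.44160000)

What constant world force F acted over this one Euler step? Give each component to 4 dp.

F = (3.3000, -2.5000, -0.3000)

velocity change Δv = (0.17600000, -0.13333333, -0.01600000)
applied force F = (3.3000, -2.5000, -0.3000)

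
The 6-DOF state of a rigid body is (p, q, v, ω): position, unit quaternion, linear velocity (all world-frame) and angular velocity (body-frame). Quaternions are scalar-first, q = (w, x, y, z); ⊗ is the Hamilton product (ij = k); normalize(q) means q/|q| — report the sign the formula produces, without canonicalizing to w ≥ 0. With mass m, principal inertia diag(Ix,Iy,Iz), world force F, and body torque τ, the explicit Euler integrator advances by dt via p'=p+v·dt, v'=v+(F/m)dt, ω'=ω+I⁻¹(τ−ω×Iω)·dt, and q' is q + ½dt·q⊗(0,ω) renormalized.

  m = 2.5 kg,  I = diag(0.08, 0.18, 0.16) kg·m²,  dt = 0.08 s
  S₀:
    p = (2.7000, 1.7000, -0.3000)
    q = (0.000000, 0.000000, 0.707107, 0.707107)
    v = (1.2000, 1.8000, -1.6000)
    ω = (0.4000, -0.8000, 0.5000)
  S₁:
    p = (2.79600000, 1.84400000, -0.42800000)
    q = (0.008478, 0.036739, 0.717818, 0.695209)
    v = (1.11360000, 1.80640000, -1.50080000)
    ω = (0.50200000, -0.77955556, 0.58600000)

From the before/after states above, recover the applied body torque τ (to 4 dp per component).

Δω = ω₁−ω₀ = (0.10200000, 0.02044444, 0.08600000)
ω₀×(Iω₀) = (0.0080, -0.0160, -0.0320)
applied torque τ = (0.1100, 0.0300, 0.1400)

τ = (0.1100, 0.0300, 0.1400)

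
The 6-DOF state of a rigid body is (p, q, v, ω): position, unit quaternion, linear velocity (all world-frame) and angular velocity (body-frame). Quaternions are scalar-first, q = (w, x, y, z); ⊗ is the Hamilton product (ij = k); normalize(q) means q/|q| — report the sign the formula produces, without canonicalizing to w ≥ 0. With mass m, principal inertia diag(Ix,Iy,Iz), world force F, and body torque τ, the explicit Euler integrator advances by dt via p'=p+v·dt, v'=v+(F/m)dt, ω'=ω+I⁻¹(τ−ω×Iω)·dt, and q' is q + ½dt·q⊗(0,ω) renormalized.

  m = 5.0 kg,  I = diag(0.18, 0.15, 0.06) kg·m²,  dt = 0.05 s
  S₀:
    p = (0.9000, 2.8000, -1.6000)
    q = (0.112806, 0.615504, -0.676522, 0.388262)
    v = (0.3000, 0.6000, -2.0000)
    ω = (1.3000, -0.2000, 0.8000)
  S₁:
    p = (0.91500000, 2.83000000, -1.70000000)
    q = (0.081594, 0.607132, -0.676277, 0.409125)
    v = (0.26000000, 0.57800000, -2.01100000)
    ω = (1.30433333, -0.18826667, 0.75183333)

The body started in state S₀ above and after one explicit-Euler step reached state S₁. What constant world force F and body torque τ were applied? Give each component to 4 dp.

velocity change Δv = (-0.04000000, -0.02200000, -0.01100000)
F = m·Δv/dt = (-4.0000, -2.2000, -1.1000)
rate change Δω = (0.00433333, 0.01173333, -0.04816667)
precession coupling = (0.0144, 0.1248, 0.0078)
τ = I·(Δω/dt) + ω₀×(Iω₀) = (0.0300, 0.1600, -0.0500)

F = (-4.0000, -2.2000, -1.1000)
τ = (0.0300, 0.1600, -0.0500)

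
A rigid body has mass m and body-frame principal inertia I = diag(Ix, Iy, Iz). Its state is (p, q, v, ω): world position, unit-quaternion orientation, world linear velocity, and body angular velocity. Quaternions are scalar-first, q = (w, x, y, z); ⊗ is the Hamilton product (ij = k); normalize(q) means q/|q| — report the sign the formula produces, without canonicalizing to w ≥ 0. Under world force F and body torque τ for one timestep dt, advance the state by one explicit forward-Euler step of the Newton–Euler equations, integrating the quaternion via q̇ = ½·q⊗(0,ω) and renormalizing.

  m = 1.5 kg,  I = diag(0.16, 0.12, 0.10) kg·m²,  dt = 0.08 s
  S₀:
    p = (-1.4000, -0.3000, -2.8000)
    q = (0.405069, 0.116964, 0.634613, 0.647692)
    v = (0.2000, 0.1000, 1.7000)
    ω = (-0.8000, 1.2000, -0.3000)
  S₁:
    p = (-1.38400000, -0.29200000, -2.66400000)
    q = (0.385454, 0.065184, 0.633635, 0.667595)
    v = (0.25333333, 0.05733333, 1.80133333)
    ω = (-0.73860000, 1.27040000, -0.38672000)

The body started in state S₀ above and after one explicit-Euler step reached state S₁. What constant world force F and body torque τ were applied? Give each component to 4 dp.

Δv = v₁−v₀ = (0.05333333, -0.04266667, 0.10133333)
m·(v₁−v₀)/dt = (1.0000, -0.8000, 1.9000)
Δω = ω₁−ω₀ = (0.06140000, 0.07040000, -0.08672000)
I·α + gyro = (0.1300, 0.1200, -0.0700)

F = (1.0000, -0.8000, 1.9000)
τ = (0.1300, 0.1200, -0.0700)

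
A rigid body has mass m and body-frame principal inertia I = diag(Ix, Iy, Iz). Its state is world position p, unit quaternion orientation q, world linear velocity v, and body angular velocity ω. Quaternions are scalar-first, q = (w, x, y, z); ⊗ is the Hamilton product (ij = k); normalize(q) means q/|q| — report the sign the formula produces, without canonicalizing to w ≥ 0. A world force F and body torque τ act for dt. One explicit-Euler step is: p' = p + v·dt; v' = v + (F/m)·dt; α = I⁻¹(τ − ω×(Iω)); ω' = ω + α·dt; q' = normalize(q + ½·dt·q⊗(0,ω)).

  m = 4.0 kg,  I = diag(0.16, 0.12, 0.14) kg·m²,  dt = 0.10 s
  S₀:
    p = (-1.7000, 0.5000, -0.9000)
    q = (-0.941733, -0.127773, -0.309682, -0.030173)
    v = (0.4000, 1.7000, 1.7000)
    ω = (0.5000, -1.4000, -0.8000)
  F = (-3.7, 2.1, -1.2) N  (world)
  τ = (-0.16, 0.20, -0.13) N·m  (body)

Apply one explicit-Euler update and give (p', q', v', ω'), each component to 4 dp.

p' = (-1.6600, 0.6700, -0.7300)
q' = (-0.9580, -0.1405, -0.2487, 0.0241)
v' = (0.3075, 1.7525, 1.6700)
ω' = (0.3860, -1.2267, -0.9129)

a = F/m = (-0.9250, 0.5250, -0.3000)
p' = p + v·dt = (-1.6600, 0.6700, -0.7300)
v + (F/m)dt = (0.3075, 1.7525, 1.6700)
α = I⁻¹(τ − ω×Iω) = (-1.1400, 1.7333, -1.1286)
ω + α·dt = (0.3860, -1.2267, -0.9129)
2q̇ = q⊗(0,ω) = (-0.3938067, -0.2653631, 1.2011213, 1.0871096)
updated quaternion q' = (-0.9580, -0.1405, -0.2487, 0.0241)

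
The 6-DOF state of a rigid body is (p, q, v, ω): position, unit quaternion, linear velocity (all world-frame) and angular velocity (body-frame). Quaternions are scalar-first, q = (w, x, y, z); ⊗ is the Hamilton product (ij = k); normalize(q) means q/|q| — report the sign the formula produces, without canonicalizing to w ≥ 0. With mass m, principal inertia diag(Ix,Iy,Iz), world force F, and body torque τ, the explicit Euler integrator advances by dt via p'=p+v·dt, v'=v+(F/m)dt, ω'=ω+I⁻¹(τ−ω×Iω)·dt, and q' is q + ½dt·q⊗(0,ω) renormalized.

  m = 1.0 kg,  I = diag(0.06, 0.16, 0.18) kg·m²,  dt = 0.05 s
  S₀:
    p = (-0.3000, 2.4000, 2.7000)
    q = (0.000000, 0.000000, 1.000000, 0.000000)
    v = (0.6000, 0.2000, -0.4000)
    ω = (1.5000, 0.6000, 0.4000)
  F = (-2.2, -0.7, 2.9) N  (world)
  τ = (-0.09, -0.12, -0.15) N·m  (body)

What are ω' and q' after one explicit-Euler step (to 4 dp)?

precession coupling ω×(Iω) = (0.0048, -0.0720, 0.0900)
angular accel α = (-1.5800, -0.3000, -1.3333)
ω' = ω + α·dt = (1.4210, 0.5850, 0.3333)
Hamilton product q⊗(0,ω) = (-0.6000000, 0.4000000, 0.0000000, -1.5000000)
q' = normalize(q + ½dt·q⊗(0,ω)) = (-0.0150, 0.0100, 0.9991, -0.0375)

ω' = (1.4210, 0.5850, 0.3333)
q' = (-0.0150, 0.0100, 0.9991, -0.0375)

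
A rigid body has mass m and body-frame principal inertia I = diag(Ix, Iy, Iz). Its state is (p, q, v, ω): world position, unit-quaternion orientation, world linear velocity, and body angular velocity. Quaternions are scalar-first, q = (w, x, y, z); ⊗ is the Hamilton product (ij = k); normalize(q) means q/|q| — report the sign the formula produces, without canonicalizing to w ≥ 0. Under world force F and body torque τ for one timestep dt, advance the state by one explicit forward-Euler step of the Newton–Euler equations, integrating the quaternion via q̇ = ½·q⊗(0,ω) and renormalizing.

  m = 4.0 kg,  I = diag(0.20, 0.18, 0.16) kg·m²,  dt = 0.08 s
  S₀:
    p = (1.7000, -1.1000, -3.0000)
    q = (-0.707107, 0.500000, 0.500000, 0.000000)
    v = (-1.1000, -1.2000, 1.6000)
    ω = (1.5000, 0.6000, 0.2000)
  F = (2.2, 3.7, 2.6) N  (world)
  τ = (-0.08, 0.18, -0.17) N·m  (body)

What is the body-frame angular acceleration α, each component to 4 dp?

gyro term ω×Iω = (-0.0024, 0.0120, -0.0180)
(τ − ω×Iω)/I = (-0.3880, 0.9333, -0.9500)

α = (-0.3880, 0.9333, -0.9500)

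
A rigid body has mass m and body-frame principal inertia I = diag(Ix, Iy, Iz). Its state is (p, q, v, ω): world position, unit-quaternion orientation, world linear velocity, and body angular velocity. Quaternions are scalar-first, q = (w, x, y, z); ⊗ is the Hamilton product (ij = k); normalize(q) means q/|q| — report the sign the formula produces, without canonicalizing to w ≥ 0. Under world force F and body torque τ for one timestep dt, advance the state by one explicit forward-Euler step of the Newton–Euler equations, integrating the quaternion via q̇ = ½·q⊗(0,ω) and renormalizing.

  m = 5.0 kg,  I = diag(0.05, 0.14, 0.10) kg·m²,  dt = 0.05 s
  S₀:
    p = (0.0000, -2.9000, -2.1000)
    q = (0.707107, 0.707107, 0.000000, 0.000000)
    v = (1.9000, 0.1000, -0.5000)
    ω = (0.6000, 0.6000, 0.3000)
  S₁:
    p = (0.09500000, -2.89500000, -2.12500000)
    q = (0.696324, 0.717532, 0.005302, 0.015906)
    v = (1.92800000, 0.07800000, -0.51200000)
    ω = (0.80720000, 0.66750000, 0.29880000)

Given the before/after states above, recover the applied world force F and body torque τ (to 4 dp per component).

F = (2.8000, -2.2000, -1.2000)
τ = (0.2000, 0.1800, 0.0300)

rate change Δω = (0.20720000, 0.06750000, -0.00120000)
gyro term ω₀×Iω₀ = (-0.0072, -0.0090, 0.0324)
τ = I·(Δω/dt) + ω₀×(Iω₀) = (0.2000, 0.1800, 0.0300)
Δv = v₁−v₀ = (0.02800000, -0.02200000, -0.01200000)
applied force F = (2.8000, -2.2000, -1.2000)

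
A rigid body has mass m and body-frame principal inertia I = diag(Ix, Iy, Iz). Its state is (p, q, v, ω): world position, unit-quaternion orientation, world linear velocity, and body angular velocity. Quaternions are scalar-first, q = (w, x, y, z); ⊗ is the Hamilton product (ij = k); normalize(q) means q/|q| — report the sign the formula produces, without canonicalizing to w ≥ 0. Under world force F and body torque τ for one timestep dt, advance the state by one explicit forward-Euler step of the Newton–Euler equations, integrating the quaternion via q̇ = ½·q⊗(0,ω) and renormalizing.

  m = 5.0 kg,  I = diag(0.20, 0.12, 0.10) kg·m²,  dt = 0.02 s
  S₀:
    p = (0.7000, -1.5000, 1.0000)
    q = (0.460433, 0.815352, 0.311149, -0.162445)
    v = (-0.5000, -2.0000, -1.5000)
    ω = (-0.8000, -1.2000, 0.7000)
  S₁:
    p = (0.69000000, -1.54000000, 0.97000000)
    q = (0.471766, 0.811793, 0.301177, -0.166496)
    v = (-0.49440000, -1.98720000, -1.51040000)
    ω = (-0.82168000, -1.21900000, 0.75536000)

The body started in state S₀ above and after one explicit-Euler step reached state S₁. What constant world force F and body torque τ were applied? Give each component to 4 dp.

v₁ − v₀ = (0.00560000, 0.01280000, -0.01040000)
m·(v₁−v₀)/dt = (1.4000, 3.2000, -2.6000)
rate change Δω = (-0.02168000, -0.01900000, 0.05536000)
precession coupling = (0.0168, -0.0560, -0.0768)
I·α + gyro = (-0.2000, -0.1700, 0.2000)

F = (1.4000, 3.2000, -2.6000)
τ = (-0.2000, -0.1700, 0.2000)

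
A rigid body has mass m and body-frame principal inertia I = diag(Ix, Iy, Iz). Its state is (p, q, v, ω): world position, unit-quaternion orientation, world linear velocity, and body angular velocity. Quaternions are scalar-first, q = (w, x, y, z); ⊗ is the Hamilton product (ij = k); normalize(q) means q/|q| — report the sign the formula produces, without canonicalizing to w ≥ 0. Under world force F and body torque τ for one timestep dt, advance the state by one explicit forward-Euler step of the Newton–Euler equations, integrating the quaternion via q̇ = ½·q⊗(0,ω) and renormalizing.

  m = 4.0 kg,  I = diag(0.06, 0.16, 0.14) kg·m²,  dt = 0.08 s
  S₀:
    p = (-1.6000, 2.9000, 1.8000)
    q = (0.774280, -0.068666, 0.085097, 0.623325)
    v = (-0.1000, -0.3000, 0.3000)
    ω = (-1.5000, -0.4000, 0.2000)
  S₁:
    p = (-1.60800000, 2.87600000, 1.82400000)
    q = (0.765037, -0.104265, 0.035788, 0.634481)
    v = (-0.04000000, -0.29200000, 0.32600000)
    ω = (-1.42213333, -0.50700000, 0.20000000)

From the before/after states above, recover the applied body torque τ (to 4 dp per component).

τ = (0.0600, -0.1900, 0.0600)

rate change Δω = (0.07786667, -0.10700000, 0.00000000)
ω₀×(Iω₀) = (0.0016, 0.0240, 0.0600)
I·α + gyro = (0.0600, -0.1900, 0.0600)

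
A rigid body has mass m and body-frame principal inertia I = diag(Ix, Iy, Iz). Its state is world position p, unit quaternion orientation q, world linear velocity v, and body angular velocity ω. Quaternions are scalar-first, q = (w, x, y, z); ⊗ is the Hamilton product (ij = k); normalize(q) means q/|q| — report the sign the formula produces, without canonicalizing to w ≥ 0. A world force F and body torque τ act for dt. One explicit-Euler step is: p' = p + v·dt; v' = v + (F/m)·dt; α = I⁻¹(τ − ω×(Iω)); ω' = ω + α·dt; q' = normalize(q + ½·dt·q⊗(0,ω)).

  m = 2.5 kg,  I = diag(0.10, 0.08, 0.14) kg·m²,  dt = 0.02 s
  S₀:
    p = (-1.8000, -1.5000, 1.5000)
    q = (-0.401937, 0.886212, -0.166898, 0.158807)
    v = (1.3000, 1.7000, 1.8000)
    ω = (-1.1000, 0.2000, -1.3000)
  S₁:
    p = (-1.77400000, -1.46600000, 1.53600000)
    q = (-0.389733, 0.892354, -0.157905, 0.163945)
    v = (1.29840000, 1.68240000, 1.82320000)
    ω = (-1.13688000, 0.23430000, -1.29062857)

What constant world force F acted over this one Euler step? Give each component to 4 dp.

F = (-0.2000, -2.2000, 2.9000)

velocity change Δv = (-0.00160000, -0.01760000, 0.02320000)
F = m·Δv/dt = (-0.2000, -2.2000, 2.9000)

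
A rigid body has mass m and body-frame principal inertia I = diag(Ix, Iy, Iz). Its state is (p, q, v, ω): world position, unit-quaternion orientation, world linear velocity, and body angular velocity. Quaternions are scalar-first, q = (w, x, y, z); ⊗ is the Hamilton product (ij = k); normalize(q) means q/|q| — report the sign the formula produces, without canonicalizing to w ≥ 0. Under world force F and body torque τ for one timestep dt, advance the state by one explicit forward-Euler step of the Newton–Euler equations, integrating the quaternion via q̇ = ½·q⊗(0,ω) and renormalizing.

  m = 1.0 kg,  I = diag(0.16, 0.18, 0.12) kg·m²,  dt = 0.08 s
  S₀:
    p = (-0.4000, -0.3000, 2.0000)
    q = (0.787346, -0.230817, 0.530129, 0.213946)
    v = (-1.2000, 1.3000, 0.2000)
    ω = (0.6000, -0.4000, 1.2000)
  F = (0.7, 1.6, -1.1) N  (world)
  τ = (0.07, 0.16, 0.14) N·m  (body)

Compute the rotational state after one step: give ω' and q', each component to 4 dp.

α = I⁻¹(τ − ω×Iω) = (0.2575, 0.7289, 1.2067)
ω + α·dt = (0.6206, -0.3417, 1.2965)
Hamilton product q⊗(0,ω) = (0.0938066, 1.1941408, 0.0904096, 0.7190646)
updated quaternion q' = (0.7899, -0.1828, 0.5329, 0.2423)

ω' = (0.6206, -0.3417, 1.2965)
q' = (0.7899, -0.1828, 0.5329, 0.2423)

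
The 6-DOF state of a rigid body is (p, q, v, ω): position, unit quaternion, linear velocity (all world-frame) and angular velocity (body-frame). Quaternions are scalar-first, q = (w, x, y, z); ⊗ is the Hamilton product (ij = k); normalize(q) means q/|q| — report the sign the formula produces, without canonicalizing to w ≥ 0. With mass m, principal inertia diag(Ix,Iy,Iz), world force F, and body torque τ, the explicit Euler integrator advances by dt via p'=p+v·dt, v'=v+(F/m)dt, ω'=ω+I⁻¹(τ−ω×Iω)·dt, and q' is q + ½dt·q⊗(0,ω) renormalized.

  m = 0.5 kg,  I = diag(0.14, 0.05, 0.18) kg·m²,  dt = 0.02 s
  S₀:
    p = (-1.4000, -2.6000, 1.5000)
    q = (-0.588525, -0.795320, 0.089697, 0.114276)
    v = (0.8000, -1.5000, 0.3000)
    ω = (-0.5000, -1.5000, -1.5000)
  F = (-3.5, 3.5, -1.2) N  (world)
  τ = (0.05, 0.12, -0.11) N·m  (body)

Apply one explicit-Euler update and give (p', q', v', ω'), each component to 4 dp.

angular accel α = (-1.7321, 3.0000, -0.2361)
new body rate ω' = (-0.5346, -1.4400, -1.5047)
2q̇ = q⊗(0,ω) = (-0.0917005, 0.3311310, -0.3673305, 2.1206160)
updated quaternion q' = (-0.5893, -0.7918, 0.0860, 0.1354)
new position p' = (-1.3840, -2.6300, 1.5060)
v + (F/m)dt = (0.6600, -1.3600, 0.2520)

p' = (-1.3840, -2.6300, 1.5060)
q' = (-0.5893, -0.7918, 0.0860, 0.1354)
v' = (0.6600, -1.3600, 0.2520)
ω' = (-0.5346, -1.4400, -1.5047)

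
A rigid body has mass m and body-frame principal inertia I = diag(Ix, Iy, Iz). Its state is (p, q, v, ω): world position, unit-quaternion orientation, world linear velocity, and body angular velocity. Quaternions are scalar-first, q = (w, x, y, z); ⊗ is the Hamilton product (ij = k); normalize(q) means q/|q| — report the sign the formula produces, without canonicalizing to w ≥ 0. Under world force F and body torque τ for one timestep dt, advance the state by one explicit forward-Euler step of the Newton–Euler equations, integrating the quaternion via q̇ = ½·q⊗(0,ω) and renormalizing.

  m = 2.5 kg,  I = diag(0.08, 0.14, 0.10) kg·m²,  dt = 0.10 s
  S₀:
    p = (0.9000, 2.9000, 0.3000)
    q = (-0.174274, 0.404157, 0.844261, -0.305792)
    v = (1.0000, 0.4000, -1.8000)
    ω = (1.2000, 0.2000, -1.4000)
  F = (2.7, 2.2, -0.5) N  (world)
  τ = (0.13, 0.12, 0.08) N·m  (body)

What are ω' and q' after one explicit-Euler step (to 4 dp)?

ω' = (1.3485, 0.2617, -1.3344)
q' = (-0.2274, 0.3362, 0.8488, -0.3388)

α = I⁻¹(τ − ω×Iω) = (1.4850, 0.6171, 0.6560)
ω' = ω + α·dt = (1.3485, 0.2617, -1.3344)
q⊗(0,ω) = (-1.0819494, -1.3299358, 0.1640146, -0.6882982)
updated quaternion q' = (-0.2274, 0.3362, 0.8488, -0.3388)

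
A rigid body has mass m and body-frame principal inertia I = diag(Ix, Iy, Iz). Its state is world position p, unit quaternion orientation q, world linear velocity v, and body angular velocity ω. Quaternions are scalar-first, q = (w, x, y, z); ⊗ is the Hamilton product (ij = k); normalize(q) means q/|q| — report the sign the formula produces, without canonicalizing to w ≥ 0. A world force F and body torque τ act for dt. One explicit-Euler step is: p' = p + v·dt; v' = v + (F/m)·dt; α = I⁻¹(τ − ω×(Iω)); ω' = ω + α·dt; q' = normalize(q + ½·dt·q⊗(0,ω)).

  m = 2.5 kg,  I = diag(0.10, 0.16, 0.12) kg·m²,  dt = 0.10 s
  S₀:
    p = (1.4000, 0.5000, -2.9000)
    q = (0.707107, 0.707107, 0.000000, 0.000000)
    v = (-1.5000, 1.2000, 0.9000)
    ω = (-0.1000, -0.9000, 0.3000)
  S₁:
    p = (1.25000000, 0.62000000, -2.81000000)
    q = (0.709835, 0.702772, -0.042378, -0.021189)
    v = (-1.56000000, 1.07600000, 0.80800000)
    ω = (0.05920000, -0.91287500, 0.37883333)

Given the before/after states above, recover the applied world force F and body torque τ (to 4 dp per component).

F = (-1.5000, -3.1000, -2.3000)
τ = (0.1700, -0.0200, 0.1000)

v₁ − v₀ = (-0.06000000, -0.12400000, -0.09200000)
m·(v₁−v₀)/dt = (-1.5000, -3.1000, -2.3000)
rate change Δω = (0.15920000, -0.01287500, 0.07883333)
τ = I·(Δω/dt) + ω₀×(Iω₀) = (0.1700, -0.0200, 0.1000)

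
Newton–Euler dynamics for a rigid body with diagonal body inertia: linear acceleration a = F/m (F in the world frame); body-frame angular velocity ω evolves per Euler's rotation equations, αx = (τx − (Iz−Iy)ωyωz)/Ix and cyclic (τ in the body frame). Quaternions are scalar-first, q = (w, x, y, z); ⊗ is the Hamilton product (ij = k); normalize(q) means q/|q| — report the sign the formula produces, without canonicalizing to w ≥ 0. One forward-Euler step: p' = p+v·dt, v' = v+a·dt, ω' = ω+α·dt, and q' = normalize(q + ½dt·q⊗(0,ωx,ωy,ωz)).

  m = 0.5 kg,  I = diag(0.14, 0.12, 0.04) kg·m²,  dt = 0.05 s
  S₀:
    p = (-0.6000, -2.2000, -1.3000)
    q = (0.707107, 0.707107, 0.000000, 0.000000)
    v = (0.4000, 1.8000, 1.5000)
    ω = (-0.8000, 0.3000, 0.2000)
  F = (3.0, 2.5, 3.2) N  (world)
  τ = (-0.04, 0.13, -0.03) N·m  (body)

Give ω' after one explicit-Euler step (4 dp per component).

gyro term ω×Iω = (-0.0048, -0.0160, 0.0048)
α = I⁻¹(τ − ω×Iω) = (-0.2514, 1.2167, -0.8700)
ω + α·dt = (-0.8126, 0.3608, 0.1565)

ω' = (-0.8126, 0.3608, 0.1565)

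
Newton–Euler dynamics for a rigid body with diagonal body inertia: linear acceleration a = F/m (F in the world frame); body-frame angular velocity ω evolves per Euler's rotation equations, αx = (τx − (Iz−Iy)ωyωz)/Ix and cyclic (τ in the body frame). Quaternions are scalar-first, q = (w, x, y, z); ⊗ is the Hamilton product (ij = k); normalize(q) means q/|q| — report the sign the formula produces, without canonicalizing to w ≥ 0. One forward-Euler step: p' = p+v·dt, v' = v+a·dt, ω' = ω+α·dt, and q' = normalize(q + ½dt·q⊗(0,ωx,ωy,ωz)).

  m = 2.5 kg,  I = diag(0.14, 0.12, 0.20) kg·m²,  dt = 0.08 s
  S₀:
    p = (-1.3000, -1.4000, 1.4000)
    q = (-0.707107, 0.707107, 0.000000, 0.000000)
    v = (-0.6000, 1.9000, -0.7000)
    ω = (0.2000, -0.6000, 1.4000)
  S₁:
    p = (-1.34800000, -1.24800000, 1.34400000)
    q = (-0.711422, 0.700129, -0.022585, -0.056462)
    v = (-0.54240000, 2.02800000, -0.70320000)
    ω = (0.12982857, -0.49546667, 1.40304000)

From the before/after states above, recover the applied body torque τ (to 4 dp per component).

ω₁ − ω₀ = (-0.07017143, 0.10453333, 0.00304000)
applied torque τ = (-0.1900, 0.1400, 0.0100)

τ = (-0.1900, 0.1400, 0.0100)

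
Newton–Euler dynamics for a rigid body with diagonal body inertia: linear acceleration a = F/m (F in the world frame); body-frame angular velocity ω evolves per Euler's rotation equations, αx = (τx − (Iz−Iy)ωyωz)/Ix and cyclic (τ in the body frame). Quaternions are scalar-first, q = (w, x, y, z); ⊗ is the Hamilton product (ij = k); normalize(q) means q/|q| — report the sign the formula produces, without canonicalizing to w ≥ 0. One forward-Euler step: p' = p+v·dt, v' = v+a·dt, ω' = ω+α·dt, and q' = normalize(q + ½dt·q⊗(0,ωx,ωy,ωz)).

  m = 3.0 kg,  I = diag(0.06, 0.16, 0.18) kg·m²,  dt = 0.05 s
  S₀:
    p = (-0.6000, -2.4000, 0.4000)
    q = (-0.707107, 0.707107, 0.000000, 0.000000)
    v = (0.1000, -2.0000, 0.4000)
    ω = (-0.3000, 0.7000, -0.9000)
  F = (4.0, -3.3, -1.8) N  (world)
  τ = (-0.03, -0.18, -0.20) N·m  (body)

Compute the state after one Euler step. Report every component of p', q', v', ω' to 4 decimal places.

p' = (-0.5950, -2.5000, 0.4200)
q' = (-0.7015, 0.7121, 0.0035, 0.0283)
v' = (0.1667, -2.0550, 0.3700)
ω' = (-0.3145, 0.6539, -0.9497)

a = (1.3333, -1.1000, -0.6000)
new position p' = (-0.5950, -2.5000, 0.4200)
new velocity v' = (0.1667, -2.0550, 0.3700)
angular accel α = (-0.2900, -0.9225, -0.9944)
new body rate ω' = (-0.3145, 0.6539, -0.9497)
q⊗(0,ω) = (0.2121321, 0.2121321, 0.1414214, 1.1313712)
q + ½dt·q⊗(0,ω), renormalized = (-0.7015, 0.7121, 0.0035, 0.0283)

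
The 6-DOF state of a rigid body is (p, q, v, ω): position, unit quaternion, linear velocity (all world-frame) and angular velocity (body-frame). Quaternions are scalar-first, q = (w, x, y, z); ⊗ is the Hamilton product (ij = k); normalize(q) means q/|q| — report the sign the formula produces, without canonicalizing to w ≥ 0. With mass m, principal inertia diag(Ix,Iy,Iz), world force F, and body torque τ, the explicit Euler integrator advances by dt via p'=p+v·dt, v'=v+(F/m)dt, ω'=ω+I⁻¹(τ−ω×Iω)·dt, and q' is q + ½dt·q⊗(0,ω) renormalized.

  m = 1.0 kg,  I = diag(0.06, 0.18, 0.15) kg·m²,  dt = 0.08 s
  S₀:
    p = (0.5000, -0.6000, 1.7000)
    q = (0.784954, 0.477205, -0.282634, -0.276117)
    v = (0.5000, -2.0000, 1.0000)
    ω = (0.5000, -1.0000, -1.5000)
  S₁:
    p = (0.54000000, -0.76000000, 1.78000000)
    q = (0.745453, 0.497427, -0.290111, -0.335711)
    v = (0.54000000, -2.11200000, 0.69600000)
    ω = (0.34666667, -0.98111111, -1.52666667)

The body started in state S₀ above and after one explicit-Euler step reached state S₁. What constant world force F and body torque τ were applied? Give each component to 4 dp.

ω₁ − ω₀ = (-0.15333333, 0.01888889, -0.02666667)
gyro term ω₀×Iω₀ = (-0.0450, 0.0675, -0.0600)
I·α + gyro = (-0.1600, 0.1100, -0.1100)
velocity change Δv = (0.04000000, -0.11200000, -0.30400000)
F = m·Δv/dt = (0.5000, -1.4000, -3.8000)

F = (0.5000, -1.4000, -3.8000)
τ = (-0.1600, 0.1100, -0.1100)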